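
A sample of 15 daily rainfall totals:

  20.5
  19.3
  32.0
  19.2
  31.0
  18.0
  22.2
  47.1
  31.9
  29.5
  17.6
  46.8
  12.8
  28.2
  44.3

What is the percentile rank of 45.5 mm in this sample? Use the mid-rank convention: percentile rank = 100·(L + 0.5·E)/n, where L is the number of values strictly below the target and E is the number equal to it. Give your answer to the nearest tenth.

86.7

Sorted: 12.8, 17.6, 18.0, 19.2, 19.3, 20.5, 22.2, 28.2, 29.5, 31.0, 31.9, 32.0, 44.3, 46.8, 47.1.
Count below 45.5: L = 13; count equal: E = 0; n = 15.
Percentile rank = 100·(13 + 0.5·0)/15 = 100·13/15 = 86.67.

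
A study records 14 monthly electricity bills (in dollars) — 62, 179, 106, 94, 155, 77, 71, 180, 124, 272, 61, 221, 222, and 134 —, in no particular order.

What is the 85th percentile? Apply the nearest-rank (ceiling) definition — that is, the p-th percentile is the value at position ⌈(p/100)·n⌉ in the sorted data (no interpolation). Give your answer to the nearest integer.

221

Sorted: 61, 62, 71, 77, 94, 106, 124, 134, 155, 179, 180, 221, 222, 272.
n = 14.
Position = ⌈85/100 · 14⌉ = ⌈11.9⌉ = 12.
The value at rank 12 is 221.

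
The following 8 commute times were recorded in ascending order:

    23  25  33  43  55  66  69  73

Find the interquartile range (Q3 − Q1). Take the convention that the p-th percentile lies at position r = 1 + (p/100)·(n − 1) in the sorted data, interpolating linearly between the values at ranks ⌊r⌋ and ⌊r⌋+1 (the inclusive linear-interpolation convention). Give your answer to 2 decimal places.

35.75

n = 8.
P25: r = 2.75; ranks 2–3 are 25, 33; interpolating gives 31.
P75: r = 6.25; ranks 6–7 are 66, 69; interpolating gives 66.75.
Difference: 66.75 − 31 = 35.75.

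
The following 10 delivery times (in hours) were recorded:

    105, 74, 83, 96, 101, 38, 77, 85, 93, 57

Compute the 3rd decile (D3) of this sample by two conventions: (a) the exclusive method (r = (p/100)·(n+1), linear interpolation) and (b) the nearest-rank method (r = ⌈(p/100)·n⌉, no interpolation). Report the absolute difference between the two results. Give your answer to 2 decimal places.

Sorted: 38, 57, 74, 77, 83, 85, 93, 96, 101, 105.
n = 10.
(a) r = 3.3; between ranks 3 (74) and 4 (77): 74.9.
(b) the nearest-rank method: rank 3 → 74.
|74.9 − 74| = 0.9.

0.90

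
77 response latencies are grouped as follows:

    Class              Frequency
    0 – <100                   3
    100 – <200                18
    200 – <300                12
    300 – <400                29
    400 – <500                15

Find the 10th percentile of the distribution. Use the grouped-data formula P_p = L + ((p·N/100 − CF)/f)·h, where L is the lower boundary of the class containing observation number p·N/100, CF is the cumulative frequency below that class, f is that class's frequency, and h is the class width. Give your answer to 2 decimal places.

126.11

N = 77; target position k = 10/100 · 77 = 7.7.
Cumulative frequencies: 3, 21, 33, 62, 77.
Observation 7.7 falls in the class 100 – <200.
L = 100, CF = 3, f = 18, h = 100.
P10 = 100 + ((7.7 − 3)/18)·100 = 100 + 26.1111 = 126.111.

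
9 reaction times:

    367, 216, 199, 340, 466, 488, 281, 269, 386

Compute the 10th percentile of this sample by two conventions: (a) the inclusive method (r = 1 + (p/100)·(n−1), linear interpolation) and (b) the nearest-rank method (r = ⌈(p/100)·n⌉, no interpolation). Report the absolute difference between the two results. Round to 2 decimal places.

Sorted: 199, 216, 269, 281, 340, 367, 386, 466, 488.
n = 9.
(a) r = 1.8; between ranks 1 (199) and 2 (216): 212.6.
(b) the nearest-rank method: rank 1 → 199.
|212.6 − 199| = 13.6.

13.60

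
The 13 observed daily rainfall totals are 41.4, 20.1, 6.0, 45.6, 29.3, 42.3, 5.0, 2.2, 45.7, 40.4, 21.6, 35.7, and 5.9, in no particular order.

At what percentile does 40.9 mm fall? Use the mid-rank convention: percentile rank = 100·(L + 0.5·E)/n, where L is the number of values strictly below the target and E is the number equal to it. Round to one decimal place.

69.2

Sorted: 2.2, 5.0, 5.9, 6.0, 20.1, 21.6, 29.3, 35.7, 40.4, 41.4, 42.3, 45.6, 45.7.
Count below 40.9: L = 9; count equal: E = 0; n = 13.
Percentile rank = 100·(9 + 0.5·0)/13 = 100·9/13 = 69.23.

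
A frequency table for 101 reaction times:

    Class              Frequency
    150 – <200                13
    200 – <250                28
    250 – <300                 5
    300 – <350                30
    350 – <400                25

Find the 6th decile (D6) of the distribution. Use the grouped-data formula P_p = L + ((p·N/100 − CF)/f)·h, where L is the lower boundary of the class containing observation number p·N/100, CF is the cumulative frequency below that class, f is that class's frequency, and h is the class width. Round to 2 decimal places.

N = 101; target position k = 60/100 · 101 = 60.6.
Cumulative frequencies: 13, 41, 46, 76, 101.
Observation 60.6 falls in the class 300 – <350.
L = 300, CF = 46, f = 30, h = 50.
P60 = 300 + ((60.6 − 46)/30)·50 = 300 + 24.3333 = 324.333.

324.33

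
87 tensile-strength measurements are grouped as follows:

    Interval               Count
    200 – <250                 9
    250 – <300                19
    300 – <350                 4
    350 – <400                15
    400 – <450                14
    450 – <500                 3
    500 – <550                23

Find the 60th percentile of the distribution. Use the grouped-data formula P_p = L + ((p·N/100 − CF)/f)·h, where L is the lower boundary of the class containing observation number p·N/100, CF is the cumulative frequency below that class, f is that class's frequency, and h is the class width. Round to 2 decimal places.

N = 87; target position k = 60/100 · 87 = 52.2.
Cumulative frequencies: 9, 28, 32, 47, 61, 64, 87.
Observation 52.2 falls in the class 400 – <450.
L = 400, CF = 47, f = 14, h = 50.
P60 = 400 + ((52.2 − 47)/14)·50 = 400 + 18.5714 = 418.571.

418.57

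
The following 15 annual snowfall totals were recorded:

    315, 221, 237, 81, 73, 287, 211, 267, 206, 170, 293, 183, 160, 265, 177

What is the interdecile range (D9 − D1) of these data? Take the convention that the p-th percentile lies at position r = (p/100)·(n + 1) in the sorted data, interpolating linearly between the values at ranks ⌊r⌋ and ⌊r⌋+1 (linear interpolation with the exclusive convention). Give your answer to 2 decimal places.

224.00

Sorted: 73, 81, 160, 170, 177, 183, 206, 211, 221, 237, 265, 267, 287, 293, 315.
n = 15.
P10: r = 1.6; ranks 1–2 are 73, 81; interpolating gives 77.8.
P90: r = 14.4; ranks 14–15 are 293, 315; interpolating gives 301.8.
Difference: 301.8 − 77.8 = 224.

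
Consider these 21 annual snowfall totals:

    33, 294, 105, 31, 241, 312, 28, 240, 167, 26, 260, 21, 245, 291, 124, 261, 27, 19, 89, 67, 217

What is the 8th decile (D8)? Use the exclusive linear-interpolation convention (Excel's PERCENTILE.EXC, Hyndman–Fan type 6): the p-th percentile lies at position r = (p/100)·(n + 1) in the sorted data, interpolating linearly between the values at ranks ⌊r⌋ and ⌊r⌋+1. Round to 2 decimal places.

260.60

Sorted: 19, 21, 26, 27, 28, 31, 33, 67, 89, 105, 124, 167, 217, 240, 241, 245, 260, 261, 291, 294, 312.
n = 21.
r = (80/100)·(21 + 1) = 17.6.
Rank 17 is 260 and rank 18 is 261.
Interpolate: 260 + 0.6·(261 − 260) = 260 + 0.6·1 = 260.6.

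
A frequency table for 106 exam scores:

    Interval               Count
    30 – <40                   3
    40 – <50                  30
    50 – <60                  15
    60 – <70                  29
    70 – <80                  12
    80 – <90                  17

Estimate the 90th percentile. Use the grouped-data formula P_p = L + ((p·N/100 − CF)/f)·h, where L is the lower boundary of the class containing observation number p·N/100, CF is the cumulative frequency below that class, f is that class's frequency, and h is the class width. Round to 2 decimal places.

83.76

N = 106; target position k = 90/100 · 106 = 95.4.
Cumulative frequencies: 3, 33, 48, 77, 89, 106.
Observation 95.4 falls in the class 80 – <90.
L = 80, CF = 89, f = 17, h = 10.
P90 = 80 + ((95.4 − 89)/17)·10 = 80 + 3.76471 = 83.7647.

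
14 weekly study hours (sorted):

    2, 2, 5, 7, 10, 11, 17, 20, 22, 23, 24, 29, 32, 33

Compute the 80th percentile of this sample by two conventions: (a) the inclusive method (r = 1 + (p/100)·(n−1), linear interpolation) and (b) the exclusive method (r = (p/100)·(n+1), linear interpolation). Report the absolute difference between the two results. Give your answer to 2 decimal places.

3.00

n = 14.
(a) r = 11.4; between ranks 11 (24) and 12 (29): 26.
(b) r = 12 → value at rank 12 = 29.
|26 − 29| = 3.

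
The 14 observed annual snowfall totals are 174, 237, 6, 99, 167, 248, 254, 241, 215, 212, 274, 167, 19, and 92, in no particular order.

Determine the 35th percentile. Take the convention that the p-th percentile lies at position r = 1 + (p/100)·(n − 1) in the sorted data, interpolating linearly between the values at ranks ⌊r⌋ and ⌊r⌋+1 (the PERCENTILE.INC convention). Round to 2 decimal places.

Sorted: 6, 19, 92, 99, 167, 167, 174, 212, 215, 237, 241, 248, 254, 274.
n = 14.
r = 1 + (35/100)·(14 − 1) = 1 + 4.55 = 5.55.
Rank 5 is 167 and rank 6 is 167.
Interpolate: 167 + 0.55·(167 − 167) = 167 + 0.55·0 = 167.

167.00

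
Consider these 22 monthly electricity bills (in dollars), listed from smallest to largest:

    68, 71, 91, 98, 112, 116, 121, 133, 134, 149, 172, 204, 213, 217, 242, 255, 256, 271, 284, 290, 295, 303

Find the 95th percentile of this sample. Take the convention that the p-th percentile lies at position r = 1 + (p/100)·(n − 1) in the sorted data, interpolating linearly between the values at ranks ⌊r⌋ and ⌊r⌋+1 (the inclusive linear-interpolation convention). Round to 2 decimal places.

n = 22.
r = 1 + (95/100)·(22 − 1) = 1 + 19.95 = 20.95.
Rank 20 is 290 and rank 21 is 295.
Interpolate: 290 + 0.95·(295 − 290) = 290 + 0.95·5 = 294.75.

294.75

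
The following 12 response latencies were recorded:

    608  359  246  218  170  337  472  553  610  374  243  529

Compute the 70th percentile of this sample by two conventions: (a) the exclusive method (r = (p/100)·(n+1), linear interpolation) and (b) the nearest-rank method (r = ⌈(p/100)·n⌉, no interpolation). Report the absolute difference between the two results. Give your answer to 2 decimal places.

2.40

Sorted: 170, 218, 243, 246, 337, 359, 374, 472, 529, 553, 608, 610.
n = 12.
(a) r = 9.1; between ranks 9 (529) and 10 (553): 531.4.
(b) the nearest-rank method: rank 9 → 529.
|531.4 − 529| = 2.4.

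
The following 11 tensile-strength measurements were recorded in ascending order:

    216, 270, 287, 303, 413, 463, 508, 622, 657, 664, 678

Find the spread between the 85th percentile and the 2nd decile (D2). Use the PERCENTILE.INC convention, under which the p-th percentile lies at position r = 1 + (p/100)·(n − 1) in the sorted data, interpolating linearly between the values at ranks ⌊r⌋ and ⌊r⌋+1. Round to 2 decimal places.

373.50

n = 11.
P20: r = 3 (integer) → 287.
P85: r = 9.5; ranks 9–10 are 657, 664; interpolating gives 660.5.
Difference: 660.5 − 287 = 373.5.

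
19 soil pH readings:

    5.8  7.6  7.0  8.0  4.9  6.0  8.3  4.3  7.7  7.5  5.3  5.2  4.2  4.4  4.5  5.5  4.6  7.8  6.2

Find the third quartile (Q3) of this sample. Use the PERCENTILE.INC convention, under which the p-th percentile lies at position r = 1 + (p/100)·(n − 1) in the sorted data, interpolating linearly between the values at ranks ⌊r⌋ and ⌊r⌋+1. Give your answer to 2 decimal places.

Sorted: 4.2, 4.3, 4.4, 4.5, 4.6, 4.9, 5.2, 5.3, 5.5, 5.8, 6.0, 6.2, 7.0, 7.5, 7.6, 7.7, 7.8, 8.0, 8.3.
n = 19.
r = 1 + (75/100)·(19 − 1) = 1 + 13.5 = 14.5.
Rank 14 is 7.5 and rank 15 is 7.6.
Interpolate: 7.5 + 0.5·(7.6 − 7.5) = 7.5 + 0.5·0.1 = 7.55.

7.55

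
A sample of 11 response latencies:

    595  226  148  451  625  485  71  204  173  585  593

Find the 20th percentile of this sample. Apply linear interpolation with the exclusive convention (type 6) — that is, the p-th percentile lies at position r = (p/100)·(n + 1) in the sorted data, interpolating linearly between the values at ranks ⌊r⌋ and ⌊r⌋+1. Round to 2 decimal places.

158.00

Sorted: 71, 148, 173, 204, 226, 451, 485, 585, 593, 595, 625.
n = 11.
r = (20/100)·(11 + 1) = 2.4.
Rank 2 is 148 and rank 3 is 173.
Interpolate: 148 + 0.4·(173 − 148) = 148 + 0.4·25 = 158.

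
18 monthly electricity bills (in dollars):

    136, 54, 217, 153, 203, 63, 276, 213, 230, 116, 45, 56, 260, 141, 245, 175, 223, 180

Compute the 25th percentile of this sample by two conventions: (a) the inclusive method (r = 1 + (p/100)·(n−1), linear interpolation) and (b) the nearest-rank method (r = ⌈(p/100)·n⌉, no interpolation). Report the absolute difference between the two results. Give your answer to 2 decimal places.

5.00

Sorted: 45, 54, 56, 63, 116, 136, 141, 153, 175, 180, 203, 213, 217, 223, 230, 245, 260, 276.
n = 18.
(a) r = 5.25; between ranks 5 (116) and 6 (136): 121.
(b) the nearest-rank method: rank 5 → 116.
|121 − 116| = 5.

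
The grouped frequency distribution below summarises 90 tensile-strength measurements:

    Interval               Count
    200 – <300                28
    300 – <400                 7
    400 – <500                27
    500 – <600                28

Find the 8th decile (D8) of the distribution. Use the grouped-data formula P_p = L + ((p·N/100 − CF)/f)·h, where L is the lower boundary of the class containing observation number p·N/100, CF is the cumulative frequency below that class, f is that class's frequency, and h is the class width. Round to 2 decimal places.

N = 90; target position k = 80/100 · 90 = 72.
Cumulative frequencies: 28, 35, 62, 90.
Observation 72 falls in the class 500 – <600.
L = 500, CF = 62, f = 28, h = 100.
P80 = 500 + ((72 − 62)/28)·100 = 500 + 35.7143 = 535.714.

535.71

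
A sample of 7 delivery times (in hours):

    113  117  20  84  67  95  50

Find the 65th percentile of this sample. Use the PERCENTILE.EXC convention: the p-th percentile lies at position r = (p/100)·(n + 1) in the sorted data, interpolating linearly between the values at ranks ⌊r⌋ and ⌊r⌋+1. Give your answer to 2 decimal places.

Sorted: 20, 50, 67, 84, 95, 113, 117.
n = 7.
r = (65/100)·(7 + 1) = 5.2.
Rank 5 is 95 and rank 6 is 113.
Interpolate: 95 + 0.2·(113 − 95) = 95 + 0.2·18 = 98.6.

98.60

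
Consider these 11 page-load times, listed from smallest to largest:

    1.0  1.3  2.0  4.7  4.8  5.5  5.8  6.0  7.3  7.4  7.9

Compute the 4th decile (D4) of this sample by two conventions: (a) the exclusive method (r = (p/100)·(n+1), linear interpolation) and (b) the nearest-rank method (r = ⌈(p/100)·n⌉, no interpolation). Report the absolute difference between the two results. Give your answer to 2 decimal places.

0.02

n = 11.
(a) r = 4.8; between ranks 4 (4.7) and 5 (4.8): 4.78.
(b) the nearest-rank method: rank 5 → 4.8.
|4.78 − 4.8| = 0.02.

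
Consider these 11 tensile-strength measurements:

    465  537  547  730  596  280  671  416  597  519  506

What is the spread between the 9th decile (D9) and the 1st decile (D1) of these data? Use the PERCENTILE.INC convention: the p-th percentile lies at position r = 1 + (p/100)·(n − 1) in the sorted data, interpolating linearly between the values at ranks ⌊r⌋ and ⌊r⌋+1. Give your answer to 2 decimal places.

255.00

Sorted: 280, 416, 465, 506, 519, 537, 547, 596, 597, 671, 730.
n = 11.
P10: r = 2 (integer) → 416.
P90: r = 10 (integer) → 671.
Difference: 671 − 416 = 255.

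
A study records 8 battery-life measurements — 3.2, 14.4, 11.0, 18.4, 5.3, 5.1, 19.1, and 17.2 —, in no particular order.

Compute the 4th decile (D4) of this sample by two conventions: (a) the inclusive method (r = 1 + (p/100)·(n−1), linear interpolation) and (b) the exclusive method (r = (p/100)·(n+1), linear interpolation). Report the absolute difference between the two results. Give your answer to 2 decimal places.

1.14

Sorted: 3.2, 5.1, 5.3, 11.0, 14.4, 17.2, 18.4, 19.1.
n = 8.
(a) r = 3.8; between ranks 3 (5.3) and 4 (11.0): 9.86.
(b) r = 3.6; between ranks 3 (5.3) and 4 (11.0): 8.72.
|9.86 − 8.72| = 1.14.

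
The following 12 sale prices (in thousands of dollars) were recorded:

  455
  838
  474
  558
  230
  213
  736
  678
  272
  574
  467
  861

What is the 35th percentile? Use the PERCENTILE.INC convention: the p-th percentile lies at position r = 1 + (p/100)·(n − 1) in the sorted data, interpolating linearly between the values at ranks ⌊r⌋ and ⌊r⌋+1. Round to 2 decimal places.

Sorted: 213, 230, 272, 455, 467, 474, 558, 574, 678, 736, 838, 861.
n = 12.
r = 1 + (35/100)·(12 − 1) = 1 + 3.85 = 4.85.
Rank 4 is 455 and rank 5 is 467.
Interpolate: 455 + 0.85·(467 − 455) = 455 + 0.85·12 = 465.2.

465.20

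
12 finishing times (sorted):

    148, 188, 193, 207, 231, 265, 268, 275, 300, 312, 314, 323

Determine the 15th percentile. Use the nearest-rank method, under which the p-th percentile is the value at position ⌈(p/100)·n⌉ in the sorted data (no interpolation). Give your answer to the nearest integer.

188

n = 12.
Position = ⌈15/100 · 12⌉ = ⌈1.8⌉ = 2.
The value at rank 2 is 188.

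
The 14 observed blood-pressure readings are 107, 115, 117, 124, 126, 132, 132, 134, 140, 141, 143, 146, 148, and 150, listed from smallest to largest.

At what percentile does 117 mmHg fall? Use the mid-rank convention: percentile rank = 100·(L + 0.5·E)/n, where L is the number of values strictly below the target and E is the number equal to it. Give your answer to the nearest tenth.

Count below 117: L = 2; count equal: E = 1; n = 14.
Percentile rank = 100·(2 + 0.5·1)/14 = 100·2.5/14 = 17.86.

17.9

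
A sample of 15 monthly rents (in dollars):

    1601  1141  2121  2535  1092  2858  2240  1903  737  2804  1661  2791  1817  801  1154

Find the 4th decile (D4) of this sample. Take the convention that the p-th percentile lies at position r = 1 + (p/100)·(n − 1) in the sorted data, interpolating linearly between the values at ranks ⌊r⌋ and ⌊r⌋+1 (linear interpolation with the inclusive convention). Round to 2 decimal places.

Sorted: 737, 801, 1092, 1141, 1154, 1601, 1661, 1817, 1903, 2121, 2240, 2535, 2791, 2804, 2858.
n = 15.
r = 1 + (40/100)·(15 − 1) = 1 + 5.6 = 6.6.
Rank 6 is 1601 and rank 7 is 1661.
Interpolate: 1601 + 0.6·(1661 − 1601) = 1601 + 0.6·60 = 1637.

1637.00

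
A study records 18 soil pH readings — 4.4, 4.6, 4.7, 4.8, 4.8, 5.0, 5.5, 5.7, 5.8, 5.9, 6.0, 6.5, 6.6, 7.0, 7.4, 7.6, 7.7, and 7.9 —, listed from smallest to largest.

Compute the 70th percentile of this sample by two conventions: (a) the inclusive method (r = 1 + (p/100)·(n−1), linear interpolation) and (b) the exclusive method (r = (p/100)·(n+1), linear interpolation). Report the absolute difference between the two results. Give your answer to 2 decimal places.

0.13

n = 18.
(a) r = 12.9; between ranks 12 (6.5) and 13 (6.6): 6.59.
(b) r = 13.3; between ranks 13 (6.6) and 14 (7.0): 6.72.
|6.59 − 6.72| = 0.13.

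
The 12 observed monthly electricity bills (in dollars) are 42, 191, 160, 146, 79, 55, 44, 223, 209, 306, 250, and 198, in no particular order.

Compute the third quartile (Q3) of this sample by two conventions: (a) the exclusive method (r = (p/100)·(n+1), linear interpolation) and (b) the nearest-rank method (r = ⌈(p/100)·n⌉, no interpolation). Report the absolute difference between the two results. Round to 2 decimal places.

Sorted: 42, 44, 55, 79, 146, 160, 191, 198, 209, 223, 250, 306.
n = 12.
(a) r = 9.75; between ranks 9 (209) and 10 (223): 219.5.
(b) the nearest-rank method: rank 9 → 209.
|219.5 − 209| = 10.5.

10.50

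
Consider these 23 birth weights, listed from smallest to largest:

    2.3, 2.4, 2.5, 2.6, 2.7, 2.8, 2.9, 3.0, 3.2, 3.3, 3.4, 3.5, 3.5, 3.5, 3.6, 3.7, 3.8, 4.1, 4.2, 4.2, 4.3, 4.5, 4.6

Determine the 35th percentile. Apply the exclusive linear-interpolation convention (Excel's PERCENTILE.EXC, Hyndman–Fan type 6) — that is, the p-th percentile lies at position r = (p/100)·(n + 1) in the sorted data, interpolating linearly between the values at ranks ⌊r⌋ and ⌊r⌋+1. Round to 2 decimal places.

3.08

n = 23.
r = (35/100)·(23 + 1) = 8.4.
Rank 8 is 3.0 and rank 9 is 3.2.
Interpolate: 3.0 + 0.4·(3.2 − 3.0) = 3.0 + 0.4·0.2 = 3.08.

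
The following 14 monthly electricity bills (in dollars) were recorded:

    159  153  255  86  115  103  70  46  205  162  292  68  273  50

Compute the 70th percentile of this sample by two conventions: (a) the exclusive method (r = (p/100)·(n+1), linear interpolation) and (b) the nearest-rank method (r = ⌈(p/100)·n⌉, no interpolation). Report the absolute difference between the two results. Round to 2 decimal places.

Sorted: 46, 50, 68, 70, 86, 103, 115, 153, 159, 162, 205, 255, 273, 292.
n = 14.
(a) r = 10.5; between ranks 10 (162) and 11 (205): 183.5.
(b) the nearest-rank method: rank 10 → 162.
|183.5 − 162| = 21.5.

21.50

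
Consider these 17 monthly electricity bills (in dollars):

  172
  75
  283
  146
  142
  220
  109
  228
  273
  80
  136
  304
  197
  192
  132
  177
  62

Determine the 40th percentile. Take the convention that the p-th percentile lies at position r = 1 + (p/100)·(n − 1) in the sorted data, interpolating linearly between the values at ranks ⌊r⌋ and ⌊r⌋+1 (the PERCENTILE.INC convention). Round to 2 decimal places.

143.60

Sorted: 62, 75, 80, 109, 132, 136, 142, 146, 172, 177, 192, 197, 220, 228, 273, 283, 304.
n = 17.
r = 1 + (40/100)·(17 − 1) = 1 + 6.4 = 7.4.
Rank 7 is 142 and rank 8 is 146.
Interpolate: 142 + 0.4·(146 − 142) = 142 + 0.4·4 = 143.6.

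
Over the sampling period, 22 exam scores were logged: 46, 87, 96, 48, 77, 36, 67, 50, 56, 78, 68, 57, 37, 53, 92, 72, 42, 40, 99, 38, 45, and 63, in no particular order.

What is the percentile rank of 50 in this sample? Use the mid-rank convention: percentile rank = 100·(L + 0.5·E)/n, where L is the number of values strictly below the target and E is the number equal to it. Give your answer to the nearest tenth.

Sorted: 36, 37, 38, 40, 42, 45, 46, 48, 50, 53, 56, 57, 63, 67, 68, 72, 77, 78, 87, 92, 96, 99.
Count below 50: L = 8; count equal: E = 1; n = 22.
Percentile rank = 100·(8 + 0.5·1)/22 = 100·8.5/22 = 38.64.

38.6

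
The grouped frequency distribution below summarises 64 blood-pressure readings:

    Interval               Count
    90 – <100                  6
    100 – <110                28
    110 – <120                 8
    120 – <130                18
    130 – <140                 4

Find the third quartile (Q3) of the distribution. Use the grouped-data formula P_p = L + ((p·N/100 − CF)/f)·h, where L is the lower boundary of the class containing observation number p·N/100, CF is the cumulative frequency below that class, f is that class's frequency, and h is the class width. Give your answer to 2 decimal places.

123.33

N = 64; target position k = 75/100 · 64 = 48.
Cumulative frequencies: 6, 34, 42, 60, 64.
Observation 48 falls in the class 120 – <130.
L = 120, CF = 42, f = 18, h = 10.
P75 = 120 + ((48 − 42)/18)·10 = 120 + 3.33333 = 123.333.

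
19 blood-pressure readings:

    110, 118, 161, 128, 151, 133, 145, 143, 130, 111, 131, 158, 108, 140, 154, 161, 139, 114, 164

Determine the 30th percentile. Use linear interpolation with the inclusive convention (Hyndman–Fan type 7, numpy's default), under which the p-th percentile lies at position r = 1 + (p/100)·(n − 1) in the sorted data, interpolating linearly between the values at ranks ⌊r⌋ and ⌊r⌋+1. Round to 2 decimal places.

128.80

Sorted: 108, 110, 111, 114, 118, 128, 130, 131, 133, 139, 140, 143, 145, 151, 154, 158, 161, 161, 164.
n = 19.
r = 1 + (30/100)·(19 − 1) = 1 + 5.4 = 6.4.
Rank 6 is 128 and rank 7 is 130.
Interpolate: 128 + 0.4·(130 − 128) = 128 + 0.4·2 = 128.8.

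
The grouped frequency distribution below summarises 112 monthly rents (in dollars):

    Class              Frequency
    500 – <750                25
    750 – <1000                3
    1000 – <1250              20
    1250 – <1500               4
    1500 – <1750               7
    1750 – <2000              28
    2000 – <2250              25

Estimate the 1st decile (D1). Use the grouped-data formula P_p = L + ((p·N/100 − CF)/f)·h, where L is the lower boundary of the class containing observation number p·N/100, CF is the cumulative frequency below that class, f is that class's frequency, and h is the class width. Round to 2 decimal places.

612.00

N = 112; target position k = 10/100 · 112 = 11.2.
Cumulative frequencies: 25, 28, 48, 52, 59, 87, 112.
Observation 11.2 falls in the class 500 – <750.
L = 500, CF = 0, f = 25, h = 250.
P10 = 500 + ((11.2 − 0)/25)·250 = 500 + 112 = 612.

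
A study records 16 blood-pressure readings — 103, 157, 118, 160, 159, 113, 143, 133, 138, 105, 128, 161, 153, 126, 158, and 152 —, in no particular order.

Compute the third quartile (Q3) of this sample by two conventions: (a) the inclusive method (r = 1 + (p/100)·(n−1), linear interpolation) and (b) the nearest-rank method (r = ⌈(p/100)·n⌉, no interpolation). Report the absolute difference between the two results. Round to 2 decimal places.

0.25

Sorted: 103, 105, 113, 118, 126, 128, 133, 138, 143, 152, 153, 157, 158, 159, 160, 161.
n = 16.
(a) r = 12.25; between ranks 12 (157) and 13 (158): 157.25.
(b) the nearest-rank method: rank 12 → 157.
|157.25 − 157| = 0.25.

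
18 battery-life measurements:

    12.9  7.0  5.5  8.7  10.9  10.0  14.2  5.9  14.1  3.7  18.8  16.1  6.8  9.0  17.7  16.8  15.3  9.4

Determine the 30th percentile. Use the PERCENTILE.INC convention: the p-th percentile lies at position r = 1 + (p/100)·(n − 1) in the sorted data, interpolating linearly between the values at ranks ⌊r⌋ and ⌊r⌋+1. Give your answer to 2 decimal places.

8.73

Sorted: 3.7, 5.5, 5.9, 6.8, 7.0, 8.7, 9.0, 9.4, 10.0, 10.9, 12.9, 14.1, 14.2, 15.3, 16.1, 16.8, 17.7, 18.8.
n = 18.
r = 1 + (30/100)·(18 − 1) = 1 + 5.1 = 6.1.
Rank 6 is 8.7 and rank 7 is 9.0.
Interpolate: 8.7 + 0.1·(9.0 − 8.7) = 8.7 + 0.1·0.3 = 8.73.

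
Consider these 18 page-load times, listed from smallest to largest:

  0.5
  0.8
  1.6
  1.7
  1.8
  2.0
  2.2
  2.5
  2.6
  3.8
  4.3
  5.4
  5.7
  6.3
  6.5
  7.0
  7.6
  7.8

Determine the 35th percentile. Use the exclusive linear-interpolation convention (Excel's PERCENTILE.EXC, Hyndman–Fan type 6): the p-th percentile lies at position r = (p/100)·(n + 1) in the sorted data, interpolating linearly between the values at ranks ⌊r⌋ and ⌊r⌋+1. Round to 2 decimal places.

n = 18.
r = (35/100)·(18 + 1) = 6.65.
Rank 6 is 2.0 and rank 7 is 2.2.
Interpolate: 2.0 + 0.65·(2.2 − 2.0) = 2.0 + 0.65·0.2 = 2.13.

2.13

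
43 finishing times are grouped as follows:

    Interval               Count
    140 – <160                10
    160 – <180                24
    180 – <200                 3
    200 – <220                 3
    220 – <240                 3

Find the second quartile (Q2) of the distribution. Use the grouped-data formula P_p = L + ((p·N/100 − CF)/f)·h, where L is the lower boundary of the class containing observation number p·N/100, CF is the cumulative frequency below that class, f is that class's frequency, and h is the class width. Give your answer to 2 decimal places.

169.58

N = 43; target position k = 50/100 · 43 = 21.5.
Cumulative frequencies: 10, 34, 37, 40, 43.
Observation 21.5 falls in the class 160 – <180.
L = 160, CF = 10, f = 24, h = 20.
P50 = 160 + ((21.5 − 10)/24)·20 = 160 + 9.58333 = 169.583.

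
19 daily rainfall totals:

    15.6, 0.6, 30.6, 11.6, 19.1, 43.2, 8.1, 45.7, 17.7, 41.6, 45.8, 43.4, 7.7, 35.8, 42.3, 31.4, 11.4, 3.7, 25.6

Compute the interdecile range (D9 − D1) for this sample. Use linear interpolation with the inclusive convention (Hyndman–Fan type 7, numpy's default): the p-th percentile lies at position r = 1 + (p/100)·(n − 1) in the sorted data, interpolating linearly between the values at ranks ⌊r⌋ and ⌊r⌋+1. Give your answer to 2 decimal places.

36.96

Sorted: 0.6, 3.7, 7.7, 8.1, 11.4, 11.6, 15.6, 17.7, 19.1, 25.6, 30.6, 31.4, 35.8, 41.6, 42.3, 43.2, 43.4, 45.7, 45.8.
n = 19.
P10: r = 2.8; ranks 2–3 are 3.7, 7.7; interpolating gives 6.9.
P90: r = 17.2; ranks 17–18 are 43.4, 45.7; interpolating gives 43.86.
Difference: 43.86 − 6.9 = 36.96.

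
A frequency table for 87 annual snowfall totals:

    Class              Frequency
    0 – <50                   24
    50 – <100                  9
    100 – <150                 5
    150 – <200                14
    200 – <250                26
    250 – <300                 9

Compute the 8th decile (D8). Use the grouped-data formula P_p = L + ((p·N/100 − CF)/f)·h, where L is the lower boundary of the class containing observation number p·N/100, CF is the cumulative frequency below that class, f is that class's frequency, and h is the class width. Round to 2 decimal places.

233.85

N = 87; target position k = 80/100 · 87 = 69.6.
Cumulative frequencies: 24, 33, 38, 52, 78, 87.
Observation 69.6 falls in the class 200 – <250.
L = 200, CF = 52, f = 26, h = 50.
P80 = 200 + ((69.6 − 52)/26)·50 = 200 + 33.8462 = 233.846.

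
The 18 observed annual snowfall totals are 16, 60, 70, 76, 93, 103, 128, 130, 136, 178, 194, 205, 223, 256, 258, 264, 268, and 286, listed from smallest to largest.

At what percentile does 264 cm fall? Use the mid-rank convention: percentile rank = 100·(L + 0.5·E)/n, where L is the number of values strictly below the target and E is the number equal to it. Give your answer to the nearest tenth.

Count below 264: L = 15; count equal: E = 1; n = 18.
Percentile rank = 100·(15 + 0.5·1)/18 = 100·15.5/18 = 86.11.

86.1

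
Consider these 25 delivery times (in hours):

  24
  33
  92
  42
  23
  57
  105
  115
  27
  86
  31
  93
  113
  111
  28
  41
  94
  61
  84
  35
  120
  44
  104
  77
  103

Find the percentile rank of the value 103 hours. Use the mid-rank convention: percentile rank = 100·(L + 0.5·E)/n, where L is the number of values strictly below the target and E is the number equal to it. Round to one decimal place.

74.0

Sorted: 23, 24, 27, 28, 31, 33, 35, 41, 42, 44, 57, 61, 77, 84, 86, 92, 93, 94, 103, 104, 105, 111, 113, 115, 120.
Count below 103: L = 18; count equal: E = 1; n = 25.
Percentile rank = 100·(18 + 0.5·1)/25 = 100·18.5/25 = 74.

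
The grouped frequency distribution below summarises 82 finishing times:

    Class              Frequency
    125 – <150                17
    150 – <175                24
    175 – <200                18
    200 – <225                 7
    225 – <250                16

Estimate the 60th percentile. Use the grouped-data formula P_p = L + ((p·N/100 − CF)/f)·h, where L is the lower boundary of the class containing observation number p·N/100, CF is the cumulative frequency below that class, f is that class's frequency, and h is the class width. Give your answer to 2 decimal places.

186.39

N = 82; target position k = 60/100 · 82 = 49.2.
Cumulative frequencies: 17, 41, 59, 66, 82.
Observation 49.2 falls in the class 175 – <200.
L = 175, CF = 41, f = 18, h = 25.
P60 = 175 + ((49.2 − 41)/18)·25 = 175 + 11.3889 = 186.389.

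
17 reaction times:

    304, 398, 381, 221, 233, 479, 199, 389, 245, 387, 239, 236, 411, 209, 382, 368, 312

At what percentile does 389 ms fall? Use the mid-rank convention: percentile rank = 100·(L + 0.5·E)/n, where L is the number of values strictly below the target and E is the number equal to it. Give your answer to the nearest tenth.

79.4

Sorted: 199, 209, 221, 233, 236, 239, 245, 304, 312, 368, 381, 382, 387, 389, 398, 411, 479.
Count below 389: L = 13; count equal: E = 1; n = 17.
Percentile rank = 100·(13 + 0.5·1)/17 = 100·13.5/17 = 79.41.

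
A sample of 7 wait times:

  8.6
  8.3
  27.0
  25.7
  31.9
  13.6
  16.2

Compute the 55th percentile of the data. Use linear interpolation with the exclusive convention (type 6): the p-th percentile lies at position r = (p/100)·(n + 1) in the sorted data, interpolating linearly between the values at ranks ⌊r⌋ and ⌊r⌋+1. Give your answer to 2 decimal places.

20.00

Sorted: 8.3, 8.6, 13.6, 16.2, 25.7, 27.0, 31.9.
n = 7.
r = (55/100)·(7 + 1) = 4.4.
Rank 4 is 16.2 and rank 5 is 25.7.
Interpolate: 16.2 + 0.4·(25.7 − 16.2) = 16.2 + 0.4·9.5 = 20.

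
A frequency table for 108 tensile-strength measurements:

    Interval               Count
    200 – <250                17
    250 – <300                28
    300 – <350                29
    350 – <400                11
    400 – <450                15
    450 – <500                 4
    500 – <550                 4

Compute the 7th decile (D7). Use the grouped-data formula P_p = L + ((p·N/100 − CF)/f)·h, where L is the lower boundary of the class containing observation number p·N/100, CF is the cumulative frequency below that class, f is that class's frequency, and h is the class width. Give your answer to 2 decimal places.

N = 108; target position k = 70/100 · 108 = 75.6.
Cumulative frequencies: 17, 45, 74, 85, 100, 104, 108.
Observation 75.6 falls in the class 350 – <400.
L = 350, CF = 74, f = 11, h = 50.
P70 = 350 + ((75.6 − 74)/11)·50 = 350 + 7.27273 = 357.273.

357.27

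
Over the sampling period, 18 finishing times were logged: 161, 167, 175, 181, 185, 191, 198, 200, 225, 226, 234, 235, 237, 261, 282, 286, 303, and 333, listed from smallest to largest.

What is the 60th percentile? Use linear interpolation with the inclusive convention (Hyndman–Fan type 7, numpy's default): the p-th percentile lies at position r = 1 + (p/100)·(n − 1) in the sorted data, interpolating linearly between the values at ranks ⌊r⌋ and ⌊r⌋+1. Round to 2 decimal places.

234.20

n = 18.
r = 1 + (60/100)·(18 − 1) = 1 + 10.2 = 11.2.
Rank 11 is 234 and rank 12 is 235.
Interpolate: 234 + 0.2·(235 − 234) = 234 + 0.2·1 = 234.2.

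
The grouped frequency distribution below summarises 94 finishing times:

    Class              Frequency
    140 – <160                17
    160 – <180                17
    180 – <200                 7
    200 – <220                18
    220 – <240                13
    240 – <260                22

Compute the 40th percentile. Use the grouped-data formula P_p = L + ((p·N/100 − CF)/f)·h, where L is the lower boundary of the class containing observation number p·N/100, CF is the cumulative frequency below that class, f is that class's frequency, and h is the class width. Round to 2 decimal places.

190.29

N = 94; target position k = 40/100 · 94 = 37.6.
Cumulative frequencies: 17, 34, 41, 59, 72, 94.
Observation 37.6 falls in the class 180 – <200.
L = 180, CF = 34, f = 7, h = 20.
P40 = 180 + ((37.6 − 34)/7)·20 = 180 + 10.2857 = 190.286.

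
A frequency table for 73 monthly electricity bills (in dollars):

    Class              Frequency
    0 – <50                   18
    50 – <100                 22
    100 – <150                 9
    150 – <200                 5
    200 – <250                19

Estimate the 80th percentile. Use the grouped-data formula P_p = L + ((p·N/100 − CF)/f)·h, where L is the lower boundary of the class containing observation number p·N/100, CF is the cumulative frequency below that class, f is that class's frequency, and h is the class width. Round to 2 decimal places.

211.58

N = 73; target position k = 80/100 · 73 = 58.4.
Cumulative frequencies: 18, 40, 49, 54, 73.
Observation 58.4 falls in the class 200 – <250.
L = 200, CF = 54, f = 19, h = 50.
P80 = 200 + ((58.4 − 54)/19)·50 = 200 + 11.5789 = 211.579.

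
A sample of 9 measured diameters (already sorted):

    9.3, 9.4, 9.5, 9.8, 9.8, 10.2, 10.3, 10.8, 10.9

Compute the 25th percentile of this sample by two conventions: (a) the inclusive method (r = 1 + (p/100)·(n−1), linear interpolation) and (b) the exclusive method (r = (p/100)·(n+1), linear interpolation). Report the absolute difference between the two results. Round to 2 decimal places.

0.05

n = 9.
(a) r = 3 → value at rank 3 = 9.5.
(b) r = 2.5; between ranks 2 (9.4) and 3 (9.5): 9.45.
|9.5 − 9.45| = 0.05.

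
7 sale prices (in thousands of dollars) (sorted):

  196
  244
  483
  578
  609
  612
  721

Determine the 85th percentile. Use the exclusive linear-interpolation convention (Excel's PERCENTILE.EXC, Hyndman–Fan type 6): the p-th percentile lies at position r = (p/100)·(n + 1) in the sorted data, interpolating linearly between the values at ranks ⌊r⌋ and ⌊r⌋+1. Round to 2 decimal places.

n = 7.
r = (85/100)·(7 + 1) = 6.8.
Rank 6 is 612 and rank 7 is 721.
Interpolate: 612 + 0.8·(721 − 612) = 612 + 0.8·109 = 699.2.

699.20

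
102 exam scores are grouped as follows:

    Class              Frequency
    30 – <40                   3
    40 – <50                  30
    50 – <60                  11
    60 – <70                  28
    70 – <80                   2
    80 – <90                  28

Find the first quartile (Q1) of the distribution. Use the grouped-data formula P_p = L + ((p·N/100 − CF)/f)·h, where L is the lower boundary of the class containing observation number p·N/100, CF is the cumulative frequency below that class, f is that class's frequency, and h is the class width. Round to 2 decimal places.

47.50

N = 102; target position k = 25/100 · 102 = 25.5.
Cumulative frequencies: 3, 33, 44, 72, 74, 102.
Observation 25.5 falls in the class 40 – <50.
L = 40, CF = 3, f = 30, h = 10.
P25 = 40 + ((25.5 − 3)/30)·10 = 40 + 7.5 = 47.5.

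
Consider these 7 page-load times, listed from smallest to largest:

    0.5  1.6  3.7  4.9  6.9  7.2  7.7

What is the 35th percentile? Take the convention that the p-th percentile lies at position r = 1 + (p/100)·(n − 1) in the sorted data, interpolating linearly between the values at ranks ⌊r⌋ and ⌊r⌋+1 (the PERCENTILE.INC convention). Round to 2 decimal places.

n = 7.
r = 1 + (35/100)·(7 − 1) = 1 + 2.1 = 3.1.
Rank 3 is 3.7 and rank 4 is 4.9.
Interpolate: 3.7 + 0.1·(4.9 − 3.7) = 3.7 + 0.1·1.2 = 3.82.

3.82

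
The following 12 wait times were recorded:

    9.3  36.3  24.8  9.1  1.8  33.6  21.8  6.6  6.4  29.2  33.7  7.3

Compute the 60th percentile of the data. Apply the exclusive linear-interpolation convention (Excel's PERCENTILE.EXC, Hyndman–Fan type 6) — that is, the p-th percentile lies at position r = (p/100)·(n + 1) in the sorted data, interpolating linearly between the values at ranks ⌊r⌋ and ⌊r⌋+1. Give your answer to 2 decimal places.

24.20

Sorted: 1.8, 6.4, 6.6, 7.3, 9.1, 9.3, 21.8, 24.8, 29.2, 33.6, 33.7, 36.3.
n = 12.
r = (60/100)·(12 + 1) = 7.8.
Rank 7 is 21.8 and rank 8 is 24.8.
Interpolate: 21.8 + 0.8·(24.8 − 21.8) = 21.8 + 0.8·3 = 24.2.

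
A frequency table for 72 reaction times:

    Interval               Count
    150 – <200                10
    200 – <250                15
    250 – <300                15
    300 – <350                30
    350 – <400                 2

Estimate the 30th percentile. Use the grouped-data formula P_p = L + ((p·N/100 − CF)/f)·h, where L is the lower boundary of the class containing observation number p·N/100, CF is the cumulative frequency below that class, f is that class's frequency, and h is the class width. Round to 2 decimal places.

238.67

N = 72; target position k = 30/100 · 72 = 21.6.
Cumulative frequencies: 10, 25, 40, 70, 72.
Observation 21.6 falls in the class 200 – <250.
L = 200, CF = 10, f = 15, h = 50.
P30 = 200 + ((21.6 − 10)/15)·50 = 200 + 38.6667 = 238.667.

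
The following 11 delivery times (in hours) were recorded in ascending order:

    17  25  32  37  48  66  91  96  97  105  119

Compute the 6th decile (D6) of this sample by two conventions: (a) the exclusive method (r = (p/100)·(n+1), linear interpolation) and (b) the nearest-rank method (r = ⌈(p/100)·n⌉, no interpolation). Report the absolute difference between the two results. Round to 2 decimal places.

n = 11.
(a) r = 7.2; between ranks 7 (91) and 8 (96): 92.
(b) the nearest-rank method: rank 7 → 91.
|92 − 91| = 1.

1.00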